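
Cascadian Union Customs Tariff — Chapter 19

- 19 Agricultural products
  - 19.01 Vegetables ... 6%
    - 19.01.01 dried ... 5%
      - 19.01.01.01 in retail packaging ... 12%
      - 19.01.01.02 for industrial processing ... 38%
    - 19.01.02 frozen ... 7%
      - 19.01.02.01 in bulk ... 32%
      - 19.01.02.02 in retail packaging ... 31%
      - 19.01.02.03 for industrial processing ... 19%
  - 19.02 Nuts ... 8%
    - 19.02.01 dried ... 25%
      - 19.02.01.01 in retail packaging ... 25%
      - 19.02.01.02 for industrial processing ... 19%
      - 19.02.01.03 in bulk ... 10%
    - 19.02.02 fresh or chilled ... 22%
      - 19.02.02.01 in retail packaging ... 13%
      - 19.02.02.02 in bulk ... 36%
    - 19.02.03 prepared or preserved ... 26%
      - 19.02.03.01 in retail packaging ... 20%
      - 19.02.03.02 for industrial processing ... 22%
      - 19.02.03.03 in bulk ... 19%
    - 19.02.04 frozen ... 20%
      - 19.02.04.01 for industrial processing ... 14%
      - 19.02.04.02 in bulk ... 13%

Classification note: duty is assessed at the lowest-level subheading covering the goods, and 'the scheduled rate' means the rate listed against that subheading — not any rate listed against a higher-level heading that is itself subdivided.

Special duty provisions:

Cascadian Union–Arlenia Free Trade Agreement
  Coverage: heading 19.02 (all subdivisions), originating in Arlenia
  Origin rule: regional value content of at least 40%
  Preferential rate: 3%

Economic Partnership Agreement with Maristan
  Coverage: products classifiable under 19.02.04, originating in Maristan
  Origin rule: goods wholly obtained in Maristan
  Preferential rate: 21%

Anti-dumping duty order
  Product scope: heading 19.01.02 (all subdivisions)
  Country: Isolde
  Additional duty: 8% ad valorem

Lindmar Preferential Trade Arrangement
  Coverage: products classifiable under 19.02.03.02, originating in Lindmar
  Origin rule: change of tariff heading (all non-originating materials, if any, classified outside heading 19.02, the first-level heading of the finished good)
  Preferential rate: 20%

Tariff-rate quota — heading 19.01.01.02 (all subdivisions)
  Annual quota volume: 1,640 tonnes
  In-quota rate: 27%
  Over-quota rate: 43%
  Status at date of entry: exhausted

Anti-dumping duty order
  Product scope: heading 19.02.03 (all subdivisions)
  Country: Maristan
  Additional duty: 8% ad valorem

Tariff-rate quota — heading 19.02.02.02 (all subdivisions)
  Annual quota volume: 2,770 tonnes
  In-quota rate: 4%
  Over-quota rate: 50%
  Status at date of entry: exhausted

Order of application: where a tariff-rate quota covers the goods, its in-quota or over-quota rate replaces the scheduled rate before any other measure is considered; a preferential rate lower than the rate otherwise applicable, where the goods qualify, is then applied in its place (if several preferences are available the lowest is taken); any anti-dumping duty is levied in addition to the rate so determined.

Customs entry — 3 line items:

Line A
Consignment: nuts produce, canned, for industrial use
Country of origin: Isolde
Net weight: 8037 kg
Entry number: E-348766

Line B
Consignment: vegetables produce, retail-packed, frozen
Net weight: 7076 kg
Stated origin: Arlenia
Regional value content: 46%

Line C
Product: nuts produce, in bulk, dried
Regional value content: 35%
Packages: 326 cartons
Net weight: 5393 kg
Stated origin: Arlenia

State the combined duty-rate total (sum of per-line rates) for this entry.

Line A: nuts → 19.02; canned → 19.02.03; for industrial use → 19.02.03.02. Scheduled 22%. No special measure applies. → 22%.
Line B: vegetables → 19.01; frozen → 19.01.02; retail-packed → 19.01.02.02. Scheduled 31%. Arlenia agreement on 19.02: 19.01.02.02 not covered. → 31%.
Line C: nuts → 19.02; dried → 19.02.01; in bulk → 19.02.01.03. Scheduled 10%. Arlenia agreement on 19.02: RVC < 40%. → 10%.
Sum: 22% + 31% + 10% = 63%.

63%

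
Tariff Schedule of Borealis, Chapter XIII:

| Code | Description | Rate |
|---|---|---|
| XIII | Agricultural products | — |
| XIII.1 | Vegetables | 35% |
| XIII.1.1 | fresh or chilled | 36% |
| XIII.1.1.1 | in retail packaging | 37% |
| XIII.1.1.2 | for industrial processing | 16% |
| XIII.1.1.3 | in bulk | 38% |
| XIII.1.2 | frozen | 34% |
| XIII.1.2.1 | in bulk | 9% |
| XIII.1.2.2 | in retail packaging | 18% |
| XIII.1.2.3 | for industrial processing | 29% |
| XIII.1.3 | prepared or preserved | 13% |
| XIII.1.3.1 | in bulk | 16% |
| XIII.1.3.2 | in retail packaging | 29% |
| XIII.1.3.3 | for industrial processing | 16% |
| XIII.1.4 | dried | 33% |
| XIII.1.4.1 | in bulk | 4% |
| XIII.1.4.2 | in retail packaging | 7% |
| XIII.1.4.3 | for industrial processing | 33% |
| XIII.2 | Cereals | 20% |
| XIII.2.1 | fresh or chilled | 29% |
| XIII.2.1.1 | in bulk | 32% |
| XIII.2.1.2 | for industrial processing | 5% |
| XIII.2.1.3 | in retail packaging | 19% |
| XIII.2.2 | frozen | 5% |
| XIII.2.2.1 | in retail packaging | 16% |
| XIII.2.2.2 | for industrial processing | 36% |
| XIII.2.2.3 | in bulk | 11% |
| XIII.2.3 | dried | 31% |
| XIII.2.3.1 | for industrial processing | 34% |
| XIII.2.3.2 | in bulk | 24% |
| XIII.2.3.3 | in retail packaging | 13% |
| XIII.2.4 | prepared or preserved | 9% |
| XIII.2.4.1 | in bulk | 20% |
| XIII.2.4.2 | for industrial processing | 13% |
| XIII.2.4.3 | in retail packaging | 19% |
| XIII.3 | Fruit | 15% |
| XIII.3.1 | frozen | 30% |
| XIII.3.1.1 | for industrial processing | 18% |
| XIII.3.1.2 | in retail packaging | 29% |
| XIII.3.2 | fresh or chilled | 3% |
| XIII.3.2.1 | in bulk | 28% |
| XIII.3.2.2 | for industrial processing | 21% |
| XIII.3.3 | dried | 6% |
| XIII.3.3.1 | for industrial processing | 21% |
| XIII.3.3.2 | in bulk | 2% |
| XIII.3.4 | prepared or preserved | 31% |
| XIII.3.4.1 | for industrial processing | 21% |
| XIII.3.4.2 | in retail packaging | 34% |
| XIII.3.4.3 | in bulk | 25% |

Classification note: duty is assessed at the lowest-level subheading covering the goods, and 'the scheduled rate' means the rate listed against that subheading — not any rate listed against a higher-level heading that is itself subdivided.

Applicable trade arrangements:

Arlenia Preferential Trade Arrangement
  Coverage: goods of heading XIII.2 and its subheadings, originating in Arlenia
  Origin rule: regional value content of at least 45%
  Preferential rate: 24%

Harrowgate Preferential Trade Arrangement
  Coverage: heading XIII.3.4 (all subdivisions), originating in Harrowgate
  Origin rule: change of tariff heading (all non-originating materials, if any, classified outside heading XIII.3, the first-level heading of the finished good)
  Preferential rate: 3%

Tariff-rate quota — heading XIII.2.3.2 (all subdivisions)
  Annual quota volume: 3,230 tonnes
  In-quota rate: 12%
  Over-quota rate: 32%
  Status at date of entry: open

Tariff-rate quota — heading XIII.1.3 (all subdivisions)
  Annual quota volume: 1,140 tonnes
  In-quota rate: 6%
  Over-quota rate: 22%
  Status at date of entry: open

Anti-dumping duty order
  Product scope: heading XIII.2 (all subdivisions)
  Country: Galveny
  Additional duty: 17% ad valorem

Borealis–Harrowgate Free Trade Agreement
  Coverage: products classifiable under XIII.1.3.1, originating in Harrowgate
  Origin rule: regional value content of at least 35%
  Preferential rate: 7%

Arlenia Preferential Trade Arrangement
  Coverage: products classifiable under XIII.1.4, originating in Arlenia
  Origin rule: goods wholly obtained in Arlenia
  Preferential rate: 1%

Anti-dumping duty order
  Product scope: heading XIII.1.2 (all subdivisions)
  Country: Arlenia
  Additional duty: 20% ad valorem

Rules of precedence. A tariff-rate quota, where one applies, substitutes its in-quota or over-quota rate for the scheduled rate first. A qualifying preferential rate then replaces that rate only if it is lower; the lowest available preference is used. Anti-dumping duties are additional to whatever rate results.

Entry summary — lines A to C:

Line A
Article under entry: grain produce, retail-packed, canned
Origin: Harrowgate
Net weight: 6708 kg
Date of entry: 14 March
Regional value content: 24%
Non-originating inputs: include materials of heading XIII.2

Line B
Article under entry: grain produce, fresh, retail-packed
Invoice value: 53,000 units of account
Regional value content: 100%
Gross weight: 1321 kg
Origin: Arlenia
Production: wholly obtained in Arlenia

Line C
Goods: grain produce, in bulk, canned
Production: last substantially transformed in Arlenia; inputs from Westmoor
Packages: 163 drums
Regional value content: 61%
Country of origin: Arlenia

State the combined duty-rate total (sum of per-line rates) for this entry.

58%

Line A: grain → XIII.2; canned → XIII.2.4; retail-packed → XIII.2.4.3. Scheduled 19%. Harrowgate agreement on XIII.3.4: XIII.2.4.3 not covered; Harrowgate agreement on XIII.1.3.1: XIII.2.4.3 not covered. → 19%.
Line B: grain → XIII.2; fresh → XIII.2.1; retail-packed → XIII.2.1.3. Scheduled 19%. Arlenia agreement on XIII.2: RVC ≥ 45% → 24% available; Arlenia agreement on XIII.1.4: XIII.2.1.3 not covered; preference 24% not lower than 19% → no reduction. → 19%.
Line C: grain → XIII.2; canned → XIII.2.4; in bulk → XIII.2.4.1. Scheduled 20%. Arlenia agreement on XIII.2: RVC ≥ 45% → 24% available; Arlenia agreement on XIII.1.4: XIII.2.4.1 not covered; preference 24% not lower than 20% → no reduction. → 20%.
Sum: 19% + 19% + 20% = 58%.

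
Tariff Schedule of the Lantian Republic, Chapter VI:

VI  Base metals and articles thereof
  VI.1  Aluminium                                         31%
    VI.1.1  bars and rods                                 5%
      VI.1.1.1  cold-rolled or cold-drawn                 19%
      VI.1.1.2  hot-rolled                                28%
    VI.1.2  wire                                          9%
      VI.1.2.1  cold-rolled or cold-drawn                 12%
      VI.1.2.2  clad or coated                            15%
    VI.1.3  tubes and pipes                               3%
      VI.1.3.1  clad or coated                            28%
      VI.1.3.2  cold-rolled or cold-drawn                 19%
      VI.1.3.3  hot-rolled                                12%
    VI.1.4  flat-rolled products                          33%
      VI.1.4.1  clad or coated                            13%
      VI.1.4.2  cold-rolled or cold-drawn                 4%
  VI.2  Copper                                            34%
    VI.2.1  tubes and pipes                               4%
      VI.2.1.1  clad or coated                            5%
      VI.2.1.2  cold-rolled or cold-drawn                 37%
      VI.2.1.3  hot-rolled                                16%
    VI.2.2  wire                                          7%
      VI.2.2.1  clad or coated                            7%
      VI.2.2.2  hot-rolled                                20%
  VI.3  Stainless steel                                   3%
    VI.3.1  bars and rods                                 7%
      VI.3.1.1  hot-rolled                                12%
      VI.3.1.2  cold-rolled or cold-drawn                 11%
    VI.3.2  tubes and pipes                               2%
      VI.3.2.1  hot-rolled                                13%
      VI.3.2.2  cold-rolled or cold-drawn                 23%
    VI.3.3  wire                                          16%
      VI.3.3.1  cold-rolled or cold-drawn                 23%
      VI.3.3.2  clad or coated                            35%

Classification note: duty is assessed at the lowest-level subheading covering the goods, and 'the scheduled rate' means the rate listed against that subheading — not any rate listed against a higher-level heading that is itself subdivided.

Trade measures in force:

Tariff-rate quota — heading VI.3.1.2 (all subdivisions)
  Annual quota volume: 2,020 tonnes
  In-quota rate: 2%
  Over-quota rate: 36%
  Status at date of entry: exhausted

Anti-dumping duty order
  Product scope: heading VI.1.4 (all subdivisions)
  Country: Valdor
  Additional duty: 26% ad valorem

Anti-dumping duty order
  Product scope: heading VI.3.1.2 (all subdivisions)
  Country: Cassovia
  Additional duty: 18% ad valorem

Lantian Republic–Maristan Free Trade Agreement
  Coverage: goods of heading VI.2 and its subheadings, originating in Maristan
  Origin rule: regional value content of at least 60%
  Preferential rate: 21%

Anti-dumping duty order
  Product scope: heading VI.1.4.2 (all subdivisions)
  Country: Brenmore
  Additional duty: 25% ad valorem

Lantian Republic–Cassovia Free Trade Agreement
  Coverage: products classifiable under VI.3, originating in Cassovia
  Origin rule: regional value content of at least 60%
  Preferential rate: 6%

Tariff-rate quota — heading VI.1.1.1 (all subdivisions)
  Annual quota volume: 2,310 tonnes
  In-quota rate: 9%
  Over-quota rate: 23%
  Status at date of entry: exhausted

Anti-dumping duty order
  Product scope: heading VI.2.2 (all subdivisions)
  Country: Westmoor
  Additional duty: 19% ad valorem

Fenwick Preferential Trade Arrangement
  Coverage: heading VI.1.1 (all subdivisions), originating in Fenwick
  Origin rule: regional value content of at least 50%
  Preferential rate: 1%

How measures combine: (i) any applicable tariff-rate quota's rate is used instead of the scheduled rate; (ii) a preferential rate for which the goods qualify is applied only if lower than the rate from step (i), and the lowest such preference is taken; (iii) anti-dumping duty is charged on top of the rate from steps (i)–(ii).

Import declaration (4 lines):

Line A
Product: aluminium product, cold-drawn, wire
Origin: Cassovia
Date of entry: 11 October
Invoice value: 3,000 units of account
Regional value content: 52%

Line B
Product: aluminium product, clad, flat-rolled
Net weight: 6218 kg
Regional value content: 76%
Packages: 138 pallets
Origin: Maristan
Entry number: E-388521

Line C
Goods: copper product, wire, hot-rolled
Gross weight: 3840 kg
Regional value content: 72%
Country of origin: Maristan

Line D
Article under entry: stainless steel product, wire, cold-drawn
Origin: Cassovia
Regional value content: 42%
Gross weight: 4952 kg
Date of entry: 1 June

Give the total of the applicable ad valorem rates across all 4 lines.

Line A: aluminium → VI.1; wire → VI.1.2; cold-drawn → VI.1.2.1. Scheduled 12%. Cassovia agreement on VI.3: VI.1.2.1 not covered. → 12%.
Line B: aluminium → VI.1; flat-rolled → VI.1.4; clad → VI.1.4.1. Scheduled 13%. Maristan agreement on VI.2: VI.1.4.1 not covered. → 13%.
Line C: copper → VI.2; wire → VI.2.2; hot-rolled → VI.2.2.2. Scheduled 20%. Maristan agreement on VI.2: RVC ≥ 60% → 21% available; preference 21% not lower than 20% → no reduction. → 20%.
Line D: stainless steel → VI.3; wire → VI.3.3; cold-drawn → VI.3.3.1. Scheduled 23%. Cassovia agreement on VI.3: RVC < 60%. → 23%.
Sum: 12% + 13% + 20% + 23% = 68%.

68%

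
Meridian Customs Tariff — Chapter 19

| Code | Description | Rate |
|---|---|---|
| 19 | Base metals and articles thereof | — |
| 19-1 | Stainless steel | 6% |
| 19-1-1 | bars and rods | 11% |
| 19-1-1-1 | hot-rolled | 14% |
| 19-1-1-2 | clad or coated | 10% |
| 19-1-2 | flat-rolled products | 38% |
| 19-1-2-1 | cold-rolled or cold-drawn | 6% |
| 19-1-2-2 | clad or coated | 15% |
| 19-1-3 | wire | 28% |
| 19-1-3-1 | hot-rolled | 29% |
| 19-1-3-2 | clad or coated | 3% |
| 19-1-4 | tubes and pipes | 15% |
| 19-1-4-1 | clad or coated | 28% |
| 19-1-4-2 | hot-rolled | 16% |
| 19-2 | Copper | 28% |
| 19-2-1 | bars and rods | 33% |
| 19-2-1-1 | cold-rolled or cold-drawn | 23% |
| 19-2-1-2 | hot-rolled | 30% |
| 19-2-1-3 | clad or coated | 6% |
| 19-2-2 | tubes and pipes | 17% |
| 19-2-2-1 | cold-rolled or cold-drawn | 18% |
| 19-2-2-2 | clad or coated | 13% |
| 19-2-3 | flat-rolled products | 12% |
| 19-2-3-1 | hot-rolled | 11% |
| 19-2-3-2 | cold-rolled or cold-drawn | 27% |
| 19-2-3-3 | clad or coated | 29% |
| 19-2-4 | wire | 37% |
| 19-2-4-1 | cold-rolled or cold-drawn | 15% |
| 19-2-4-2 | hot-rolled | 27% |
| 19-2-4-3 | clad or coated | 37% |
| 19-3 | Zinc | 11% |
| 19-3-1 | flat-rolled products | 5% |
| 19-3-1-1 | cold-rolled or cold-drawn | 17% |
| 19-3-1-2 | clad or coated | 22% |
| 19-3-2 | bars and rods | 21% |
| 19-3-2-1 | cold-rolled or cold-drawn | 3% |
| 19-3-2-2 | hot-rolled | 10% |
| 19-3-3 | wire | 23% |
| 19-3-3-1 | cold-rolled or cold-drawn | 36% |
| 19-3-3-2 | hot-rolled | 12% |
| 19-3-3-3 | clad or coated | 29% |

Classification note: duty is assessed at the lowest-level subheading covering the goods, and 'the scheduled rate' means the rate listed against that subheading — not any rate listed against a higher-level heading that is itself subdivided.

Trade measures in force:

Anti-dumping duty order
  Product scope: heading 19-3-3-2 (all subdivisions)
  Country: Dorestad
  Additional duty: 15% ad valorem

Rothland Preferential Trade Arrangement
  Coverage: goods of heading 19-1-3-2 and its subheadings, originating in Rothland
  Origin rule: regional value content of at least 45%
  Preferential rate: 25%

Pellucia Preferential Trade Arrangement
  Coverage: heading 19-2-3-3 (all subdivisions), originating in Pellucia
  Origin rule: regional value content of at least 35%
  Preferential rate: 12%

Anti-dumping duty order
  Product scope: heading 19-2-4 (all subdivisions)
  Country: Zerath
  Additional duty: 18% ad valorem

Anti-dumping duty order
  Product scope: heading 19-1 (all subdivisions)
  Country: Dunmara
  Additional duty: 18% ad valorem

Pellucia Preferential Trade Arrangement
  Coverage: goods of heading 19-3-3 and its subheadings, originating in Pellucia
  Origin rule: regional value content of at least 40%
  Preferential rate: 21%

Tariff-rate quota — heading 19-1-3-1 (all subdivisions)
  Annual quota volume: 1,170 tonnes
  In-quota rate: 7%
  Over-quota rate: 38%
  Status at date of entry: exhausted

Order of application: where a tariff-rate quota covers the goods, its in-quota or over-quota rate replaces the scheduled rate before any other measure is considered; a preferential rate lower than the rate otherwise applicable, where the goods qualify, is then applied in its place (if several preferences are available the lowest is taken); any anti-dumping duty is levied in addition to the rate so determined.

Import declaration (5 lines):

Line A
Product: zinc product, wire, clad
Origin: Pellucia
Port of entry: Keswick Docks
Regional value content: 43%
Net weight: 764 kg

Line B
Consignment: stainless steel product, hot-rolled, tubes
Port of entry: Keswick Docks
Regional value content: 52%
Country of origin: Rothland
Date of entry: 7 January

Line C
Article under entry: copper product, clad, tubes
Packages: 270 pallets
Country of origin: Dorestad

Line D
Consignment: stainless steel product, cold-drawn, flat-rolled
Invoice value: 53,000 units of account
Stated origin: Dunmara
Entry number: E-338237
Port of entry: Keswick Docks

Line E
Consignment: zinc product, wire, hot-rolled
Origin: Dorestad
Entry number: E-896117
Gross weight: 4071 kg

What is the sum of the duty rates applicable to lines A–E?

Line A: zinc → 19-3; wire → 19-3-3; clad → 19-3-3-3. Scheduled 29%. Pellucia agreement on 19-2-3-3: 19-3-3-3 not covered; Pellucia agreement on 19-3-3: RVC ≥ 40% → 21% available; preferential 21%. → 21%.
Line B: stainless steel → 19-1; tubes → 19-1-4; hot-rolled → 19-1-4-2. Scheduled 16%. Rothland agreement on 19-1-3-2: 19-1-4-2 not covered. → 16%.
Line C: copper → 19-2; tubes → 19-2-2; clad → 19-2-2-2. Scheduled 13%. No special measure applies. → 13%.
Line D: stainless steel → 19-1; flat-rolled → 19-1-2; cold-drawn → 19-1-2-1. Scheduled 6%. anti-dumping (Dunmara, 19-1): +18%; total 6% + 18% = 24%. → 24%.
Line E: zinc → 19-3; wire → 19-3-3; hot-rolled → 19-3-3-2. Scheduled 12%. anti-dumping (Dorestad, 19-3-3-2): +15%; total 12% + 15% = 27%. → 27%.
Sum: 21% + 16% + 13% + 24% + 27% = 101%.

101%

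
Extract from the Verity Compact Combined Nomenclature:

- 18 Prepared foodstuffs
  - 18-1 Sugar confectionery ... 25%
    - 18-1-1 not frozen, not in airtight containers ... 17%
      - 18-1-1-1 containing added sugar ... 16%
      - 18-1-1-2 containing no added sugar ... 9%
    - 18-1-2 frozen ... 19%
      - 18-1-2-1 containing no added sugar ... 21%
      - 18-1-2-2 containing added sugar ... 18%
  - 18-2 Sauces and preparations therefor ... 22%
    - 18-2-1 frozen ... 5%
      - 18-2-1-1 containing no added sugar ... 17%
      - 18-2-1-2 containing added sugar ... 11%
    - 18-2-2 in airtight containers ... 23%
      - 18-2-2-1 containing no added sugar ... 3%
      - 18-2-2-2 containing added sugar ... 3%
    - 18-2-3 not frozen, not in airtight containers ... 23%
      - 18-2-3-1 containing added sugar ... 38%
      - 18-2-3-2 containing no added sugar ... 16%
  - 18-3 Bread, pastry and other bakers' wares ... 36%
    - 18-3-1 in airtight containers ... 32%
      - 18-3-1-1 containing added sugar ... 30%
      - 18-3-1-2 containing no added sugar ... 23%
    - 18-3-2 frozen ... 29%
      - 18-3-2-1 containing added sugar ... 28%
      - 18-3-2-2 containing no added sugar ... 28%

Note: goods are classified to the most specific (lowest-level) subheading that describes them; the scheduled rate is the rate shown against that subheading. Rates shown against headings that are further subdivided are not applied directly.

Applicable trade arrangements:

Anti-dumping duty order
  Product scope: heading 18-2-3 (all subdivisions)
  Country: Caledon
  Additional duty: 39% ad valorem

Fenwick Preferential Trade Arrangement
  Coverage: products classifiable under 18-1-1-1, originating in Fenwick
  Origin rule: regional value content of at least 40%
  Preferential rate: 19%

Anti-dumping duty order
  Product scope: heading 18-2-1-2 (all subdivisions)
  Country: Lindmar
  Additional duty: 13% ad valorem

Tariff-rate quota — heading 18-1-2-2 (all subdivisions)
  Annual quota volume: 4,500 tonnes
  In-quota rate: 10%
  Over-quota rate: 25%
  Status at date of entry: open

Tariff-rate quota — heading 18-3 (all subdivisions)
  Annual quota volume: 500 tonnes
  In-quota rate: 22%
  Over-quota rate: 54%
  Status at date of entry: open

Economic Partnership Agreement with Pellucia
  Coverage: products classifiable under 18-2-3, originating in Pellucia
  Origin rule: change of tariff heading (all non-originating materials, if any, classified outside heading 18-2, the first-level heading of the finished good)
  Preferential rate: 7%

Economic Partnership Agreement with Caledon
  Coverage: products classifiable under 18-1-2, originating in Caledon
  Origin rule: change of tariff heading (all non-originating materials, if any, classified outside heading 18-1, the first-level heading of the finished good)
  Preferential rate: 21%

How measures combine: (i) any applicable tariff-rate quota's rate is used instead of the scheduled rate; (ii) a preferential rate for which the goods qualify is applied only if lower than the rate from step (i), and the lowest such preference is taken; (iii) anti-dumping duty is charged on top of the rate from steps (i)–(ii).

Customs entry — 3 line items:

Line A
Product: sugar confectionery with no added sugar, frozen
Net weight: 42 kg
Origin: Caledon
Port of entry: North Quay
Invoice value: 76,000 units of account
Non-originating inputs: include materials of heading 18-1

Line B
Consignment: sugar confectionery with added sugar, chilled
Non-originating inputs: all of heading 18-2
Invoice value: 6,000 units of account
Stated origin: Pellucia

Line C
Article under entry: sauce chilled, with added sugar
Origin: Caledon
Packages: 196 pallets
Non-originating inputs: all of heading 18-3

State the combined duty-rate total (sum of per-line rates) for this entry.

Line A: sugar confectionery → 18-1; frozen → 18-1-2; with no added sugar → 18-1-2-1. Scheduled 21%. Caledon agreement on 18-1-2: CTH not met. → 21%.
Line B: sugar confectionery → 18-1; chilled → 18-1-1; with added sugar → 18-1-1-1. Scheduled 16%. Pellucia agreement on 18-2-3: 18-1-1-1 not covered. → 16%.
Line C: sauce → 18-2; chilled → 18-2-3; with added sugar → 18-2-3-1. Scheduled 38%. Caledon agreement on 18-1-2: 18-2-3-1 not covered; anti-dumping (Caledon, 18-2-3): +39%; total 38% + 39% = 77%. → 77%.
Sum: 21% + 16% + 77% = 114%.

114%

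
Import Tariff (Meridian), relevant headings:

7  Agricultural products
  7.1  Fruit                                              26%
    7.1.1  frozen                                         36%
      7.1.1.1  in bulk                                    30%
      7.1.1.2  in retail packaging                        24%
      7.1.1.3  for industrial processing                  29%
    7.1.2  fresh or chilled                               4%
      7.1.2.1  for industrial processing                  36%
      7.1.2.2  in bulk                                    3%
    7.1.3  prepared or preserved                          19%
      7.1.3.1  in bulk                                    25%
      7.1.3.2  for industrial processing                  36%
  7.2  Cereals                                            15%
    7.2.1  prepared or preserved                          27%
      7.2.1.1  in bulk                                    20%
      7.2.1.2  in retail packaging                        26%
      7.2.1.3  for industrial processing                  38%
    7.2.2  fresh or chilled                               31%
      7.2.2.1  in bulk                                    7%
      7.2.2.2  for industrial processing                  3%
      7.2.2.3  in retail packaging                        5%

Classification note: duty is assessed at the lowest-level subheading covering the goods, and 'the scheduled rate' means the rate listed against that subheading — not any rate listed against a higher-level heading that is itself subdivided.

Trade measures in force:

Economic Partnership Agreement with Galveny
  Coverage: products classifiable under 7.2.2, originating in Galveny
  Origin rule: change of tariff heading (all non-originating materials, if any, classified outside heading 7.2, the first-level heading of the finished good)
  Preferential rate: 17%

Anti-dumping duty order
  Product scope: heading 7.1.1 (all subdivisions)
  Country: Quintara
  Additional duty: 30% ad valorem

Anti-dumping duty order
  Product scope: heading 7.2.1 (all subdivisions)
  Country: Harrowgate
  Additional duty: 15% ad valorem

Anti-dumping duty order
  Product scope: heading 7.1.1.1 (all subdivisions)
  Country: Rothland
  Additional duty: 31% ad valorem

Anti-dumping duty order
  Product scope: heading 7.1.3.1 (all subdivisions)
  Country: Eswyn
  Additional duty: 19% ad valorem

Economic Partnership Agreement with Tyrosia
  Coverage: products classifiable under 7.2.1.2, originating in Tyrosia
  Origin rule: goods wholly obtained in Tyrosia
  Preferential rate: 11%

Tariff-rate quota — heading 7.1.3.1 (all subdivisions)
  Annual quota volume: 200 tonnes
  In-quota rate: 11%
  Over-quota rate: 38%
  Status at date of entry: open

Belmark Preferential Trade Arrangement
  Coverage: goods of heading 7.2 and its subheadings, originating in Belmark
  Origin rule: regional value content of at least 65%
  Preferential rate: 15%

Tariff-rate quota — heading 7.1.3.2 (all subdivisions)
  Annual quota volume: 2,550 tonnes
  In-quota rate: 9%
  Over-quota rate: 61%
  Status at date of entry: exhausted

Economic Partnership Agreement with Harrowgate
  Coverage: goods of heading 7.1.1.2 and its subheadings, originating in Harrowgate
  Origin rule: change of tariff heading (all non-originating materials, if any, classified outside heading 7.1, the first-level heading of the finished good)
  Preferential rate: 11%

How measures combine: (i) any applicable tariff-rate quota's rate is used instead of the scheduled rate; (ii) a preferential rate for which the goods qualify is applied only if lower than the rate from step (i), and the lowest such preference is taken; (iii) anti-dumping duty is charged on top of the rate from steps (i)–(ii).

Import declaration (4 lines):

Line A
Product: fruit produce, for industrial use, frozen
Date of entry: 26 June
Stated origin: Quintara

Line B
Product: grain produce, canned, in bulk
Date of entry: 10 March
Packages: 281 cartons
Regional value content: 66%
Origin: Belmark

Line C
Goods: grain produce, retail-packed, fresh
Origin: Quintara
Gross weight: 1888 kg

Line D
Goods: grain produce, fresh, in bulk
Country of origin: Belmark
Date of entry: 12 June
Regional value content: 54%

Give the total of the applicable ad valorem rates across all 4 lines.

86%

Line A: fruit → 7.1; frozen → 7.1.1; for industrial use → 7.1.1.3. Scheduled 29%. anti-dumping (Quintara, 7.1.1): +30%; total 29% + 30% = 59%. → 59%.
Line B: grain → 7.2; canned → 7.2.1; in bulk → 7.2.1.1. Scheduled 20%. Belmark agreement on 7.2: RVC ≥ 65% → 15% available; preferential 15%. → 15%.
Line C: grain → 7.2; fresh → 7.2.2; retail-packed → 7.2.2.3. Scheduled 5%. No special measure applies. → 5%.
Line D: grain → 7.2; fresh → 7.2.2; in bulk → 7.2.2.1. Scheduled 7%. Belmark agreement on 7.2: RVC < 65%. → 7%.
Sum: 59% + 15% + 5% + 7% = 86%.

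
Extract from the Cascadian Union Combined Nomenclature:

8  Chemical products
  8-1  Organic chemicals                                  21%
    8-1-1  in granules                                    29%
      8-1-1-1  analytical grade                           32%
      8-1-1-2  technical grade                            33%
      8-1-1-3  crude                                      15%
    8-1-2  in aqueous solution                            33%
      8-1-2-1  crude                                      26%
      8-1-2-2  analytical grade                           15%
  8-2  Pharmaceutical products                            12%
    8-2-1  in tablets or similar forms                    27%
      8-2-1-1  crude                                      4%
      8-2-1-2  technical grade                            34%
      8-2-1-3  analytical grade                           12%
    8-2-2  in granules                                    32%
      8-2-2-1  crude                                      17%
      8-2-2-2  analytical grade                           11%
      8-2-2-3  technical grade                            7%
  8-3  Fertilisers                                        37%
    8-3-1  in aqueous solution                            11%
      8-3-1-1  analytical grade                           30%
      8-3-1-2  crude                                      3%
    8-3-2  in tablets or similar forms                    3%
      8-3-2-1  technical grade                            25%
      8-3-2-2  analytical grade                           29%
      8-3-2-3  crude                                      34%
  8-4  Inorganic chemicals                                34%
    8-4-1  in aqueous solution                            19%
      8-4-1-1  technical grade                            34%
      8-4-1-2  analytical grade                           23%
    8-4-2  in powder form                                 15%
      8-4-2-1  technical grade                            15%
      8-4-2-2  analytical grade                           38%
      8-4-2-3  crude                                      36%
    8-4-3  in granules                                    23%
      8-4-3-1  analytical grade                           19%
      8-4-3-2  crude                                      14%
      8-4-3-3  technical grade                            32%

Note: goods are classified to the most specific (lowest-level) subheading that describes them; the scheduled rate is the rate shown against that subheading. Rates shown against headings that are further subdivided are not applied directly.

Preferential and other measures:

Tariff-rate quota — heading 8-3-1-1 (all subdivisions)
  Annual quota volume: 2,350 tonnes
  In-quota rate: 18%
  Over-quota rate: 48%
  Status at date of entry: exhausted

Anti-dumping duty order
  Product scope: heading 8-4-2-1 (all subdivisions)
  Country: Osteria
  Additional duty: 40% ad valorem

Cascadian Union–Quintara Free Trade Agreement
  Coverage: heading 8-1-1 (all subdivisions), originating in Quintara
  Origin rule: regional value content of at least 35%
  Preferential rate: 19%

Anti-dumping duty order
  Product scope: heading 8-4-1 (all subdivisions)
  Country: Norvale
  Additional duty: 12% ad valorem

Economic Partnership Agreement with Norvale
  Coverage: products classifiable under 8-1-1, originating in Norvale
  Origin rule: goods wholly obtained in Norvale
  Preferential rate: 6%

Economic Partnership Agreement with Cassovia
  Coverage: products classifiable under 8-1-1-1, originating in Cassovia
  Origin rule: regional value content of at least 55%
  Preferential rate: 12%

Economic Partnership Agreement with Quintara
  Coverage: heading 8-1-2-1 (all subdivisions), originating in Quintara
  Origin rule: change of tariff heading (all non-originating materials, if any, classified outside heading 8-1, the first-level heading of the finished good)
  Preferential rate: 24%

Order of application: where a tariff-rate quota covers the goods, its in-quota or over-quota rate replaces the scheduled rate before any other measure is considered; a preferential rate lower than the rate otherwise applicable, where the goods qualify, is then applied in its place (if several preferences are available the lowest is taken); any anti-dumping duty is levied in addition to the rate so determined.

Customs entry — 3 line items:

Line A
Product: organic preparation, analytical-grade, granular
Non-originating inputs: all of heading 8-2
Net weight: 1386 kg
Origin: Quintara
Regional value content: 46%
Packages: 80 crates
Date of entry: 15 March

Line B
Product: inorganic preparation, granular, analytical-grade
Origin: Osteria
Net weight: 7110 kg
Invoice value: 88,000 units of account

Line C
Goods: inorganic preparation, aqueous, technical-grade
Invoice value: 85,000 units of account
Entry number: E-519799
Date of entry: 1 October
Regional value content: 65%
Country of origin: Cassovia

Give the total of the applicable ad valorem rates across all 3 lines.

Line A: organic → 8-1; granular → 8-1-1; analytical-grade → 8-1-1-1. Scheduled 32%. Quintara agreement on 8-1-1: RVC ≥ 35% → 19% available; Quintara agreement on 8-1-2-1: 8-1-1-1 not covered; preferential 19%. → 19%.
Line B: inorganic → 8-4; granular → 8-4-3; analytical-grade → 8-4-3-1. Scheduled 19%. No special measure applies. → 19%.
Line C: inorganic → 8-4; aqueous → 8-4-1; technical-grade → 8-4-1-1. Scheduled 34%. Cassovia agreement on 8-1-1-1: 8-4-1-1 not covered. → 34%.
Sum: 19% + 19% + 34% = 72%.

72%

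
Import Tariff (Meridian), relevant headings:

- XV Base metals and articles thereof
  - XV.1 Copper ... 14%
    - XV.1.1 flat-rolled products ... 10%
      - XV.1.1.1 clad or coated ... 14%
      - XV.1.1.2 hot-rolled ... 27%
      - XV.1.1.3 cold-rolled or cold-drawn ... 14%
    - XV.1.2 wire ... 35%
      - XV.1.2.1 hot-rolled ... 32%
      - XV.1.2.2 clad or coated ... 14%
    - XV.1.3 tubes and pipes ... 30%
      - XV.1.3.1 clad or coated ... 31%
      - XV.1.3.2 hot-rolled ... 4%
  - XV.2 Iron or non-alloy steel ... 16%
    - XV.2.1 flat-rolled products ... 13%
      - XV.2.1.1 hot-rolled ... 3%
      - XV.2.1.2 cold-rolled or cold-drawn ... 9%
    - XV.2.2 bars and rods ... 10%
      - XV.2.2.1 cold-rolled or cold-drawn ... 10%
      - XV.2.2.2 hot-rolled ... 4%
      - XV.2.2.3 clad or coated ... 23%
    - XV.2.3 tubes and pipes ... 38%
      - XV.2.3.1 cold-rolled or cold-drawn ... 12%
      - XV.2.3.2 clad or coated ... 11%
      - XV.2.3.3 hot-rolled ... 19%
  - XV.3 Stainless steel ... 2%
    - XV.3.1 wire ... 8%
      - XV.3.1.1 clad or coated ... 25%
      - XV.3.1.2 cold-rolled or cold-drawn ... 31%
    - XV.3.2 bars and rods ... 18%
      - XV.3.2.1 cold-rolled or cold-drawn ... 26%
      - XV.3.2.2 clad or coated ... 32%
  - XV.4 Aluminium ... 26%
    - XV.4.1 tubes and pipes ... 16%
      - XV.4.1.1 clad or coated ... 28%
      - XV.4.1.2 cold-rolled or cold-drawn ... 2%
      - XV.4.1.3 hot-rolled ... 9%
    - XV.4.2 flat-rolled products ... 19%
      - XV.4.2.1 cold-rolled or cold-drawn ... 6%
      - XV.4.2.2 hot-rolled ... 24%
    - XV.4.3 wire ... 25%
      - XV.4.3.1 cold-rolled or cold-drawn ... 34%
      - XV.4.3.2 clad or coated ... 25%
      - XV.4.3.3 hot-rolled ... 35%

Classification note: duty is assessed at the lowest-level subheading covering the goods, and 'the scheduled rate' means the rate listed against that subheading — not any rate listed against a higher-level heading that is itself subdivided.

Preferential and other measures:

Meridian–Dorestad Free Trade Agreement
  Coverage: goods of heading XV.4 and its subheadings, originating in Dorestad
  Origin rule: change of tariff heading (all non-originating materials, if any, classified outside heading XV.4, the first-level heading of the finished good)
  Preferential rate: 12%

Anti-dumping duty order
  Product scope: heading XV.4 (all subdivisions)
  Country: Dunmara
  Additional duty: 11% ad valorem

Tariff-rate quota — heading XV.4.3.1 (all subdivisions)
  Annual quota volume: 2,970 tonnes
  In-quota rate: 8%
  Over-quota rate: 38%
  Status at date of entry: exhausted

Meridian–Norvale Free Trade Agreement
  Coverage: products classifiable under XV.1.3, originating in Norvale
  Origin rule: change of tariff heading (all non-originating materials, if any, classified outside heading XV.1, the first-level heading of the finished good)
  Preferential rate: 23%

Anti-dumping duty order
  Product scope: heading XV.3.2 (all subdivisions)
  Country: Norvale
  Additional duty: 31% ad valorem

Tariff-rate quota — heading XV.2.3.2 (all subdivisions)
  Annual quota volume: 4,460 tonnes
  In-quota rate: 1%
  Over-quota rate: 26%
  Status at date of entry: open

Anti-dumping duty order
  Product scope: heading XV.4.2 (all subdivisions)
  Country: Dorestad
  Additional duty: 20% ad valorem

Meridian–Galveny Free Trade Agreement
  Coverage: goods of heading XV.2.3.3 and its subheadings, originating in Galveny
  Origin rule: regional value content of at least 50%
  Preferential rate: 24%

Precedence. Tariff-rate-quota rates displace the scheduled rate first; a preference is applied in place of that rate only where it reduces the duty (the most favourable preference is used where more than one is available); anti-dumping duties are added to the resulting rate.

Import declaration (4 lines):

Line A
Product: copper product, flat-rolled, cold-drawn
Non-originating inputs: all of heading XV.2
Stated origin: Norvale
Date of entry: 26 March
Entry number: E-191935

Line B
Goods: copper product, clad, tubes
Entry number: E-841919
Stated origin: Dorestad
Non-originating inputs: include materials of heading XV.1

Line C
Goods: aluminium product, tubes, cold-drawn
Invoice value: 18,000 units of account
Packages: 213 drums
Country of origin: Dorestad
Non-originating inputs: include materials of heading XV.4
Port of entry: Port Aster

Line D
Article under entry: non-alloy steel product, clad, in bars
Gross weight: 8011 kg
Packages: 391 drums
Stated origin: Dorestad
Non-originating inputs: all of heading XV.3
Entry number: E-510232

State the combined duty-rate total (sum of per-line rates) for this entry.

70%

Line A: copper → XV.1; flat-rolled → XV.1.1; cold-drawn → XV.1.1.3. Scheduled 14%. Norvale agreement on XV.1.3: XV.1.1.3 not covered. → 14%.
Line B: copper → XV.1; tubes → XV.1.3; clad → XV.1.3.1. Scheduled 31%. Dorestad agreement on XV.4: XV.1.3.1 not covered. → 31%.
Line C: aluminium → XV.4; tubes → XV.4.1; cold-drawn → XV.4.1.2. Scheduled 2%. Dorestad agreement on XV.4: CTH not met. → 2%.
Line D: non-alloy steel → XV.2; in bars → XV.2.2; clad → XV.2.2.3. Scheduled 23%. Dorestad agreement on XV.4: XV.2.2.3 not covered. → 23%.
Sum: 14% + 31% + 2% + 23% = 70%.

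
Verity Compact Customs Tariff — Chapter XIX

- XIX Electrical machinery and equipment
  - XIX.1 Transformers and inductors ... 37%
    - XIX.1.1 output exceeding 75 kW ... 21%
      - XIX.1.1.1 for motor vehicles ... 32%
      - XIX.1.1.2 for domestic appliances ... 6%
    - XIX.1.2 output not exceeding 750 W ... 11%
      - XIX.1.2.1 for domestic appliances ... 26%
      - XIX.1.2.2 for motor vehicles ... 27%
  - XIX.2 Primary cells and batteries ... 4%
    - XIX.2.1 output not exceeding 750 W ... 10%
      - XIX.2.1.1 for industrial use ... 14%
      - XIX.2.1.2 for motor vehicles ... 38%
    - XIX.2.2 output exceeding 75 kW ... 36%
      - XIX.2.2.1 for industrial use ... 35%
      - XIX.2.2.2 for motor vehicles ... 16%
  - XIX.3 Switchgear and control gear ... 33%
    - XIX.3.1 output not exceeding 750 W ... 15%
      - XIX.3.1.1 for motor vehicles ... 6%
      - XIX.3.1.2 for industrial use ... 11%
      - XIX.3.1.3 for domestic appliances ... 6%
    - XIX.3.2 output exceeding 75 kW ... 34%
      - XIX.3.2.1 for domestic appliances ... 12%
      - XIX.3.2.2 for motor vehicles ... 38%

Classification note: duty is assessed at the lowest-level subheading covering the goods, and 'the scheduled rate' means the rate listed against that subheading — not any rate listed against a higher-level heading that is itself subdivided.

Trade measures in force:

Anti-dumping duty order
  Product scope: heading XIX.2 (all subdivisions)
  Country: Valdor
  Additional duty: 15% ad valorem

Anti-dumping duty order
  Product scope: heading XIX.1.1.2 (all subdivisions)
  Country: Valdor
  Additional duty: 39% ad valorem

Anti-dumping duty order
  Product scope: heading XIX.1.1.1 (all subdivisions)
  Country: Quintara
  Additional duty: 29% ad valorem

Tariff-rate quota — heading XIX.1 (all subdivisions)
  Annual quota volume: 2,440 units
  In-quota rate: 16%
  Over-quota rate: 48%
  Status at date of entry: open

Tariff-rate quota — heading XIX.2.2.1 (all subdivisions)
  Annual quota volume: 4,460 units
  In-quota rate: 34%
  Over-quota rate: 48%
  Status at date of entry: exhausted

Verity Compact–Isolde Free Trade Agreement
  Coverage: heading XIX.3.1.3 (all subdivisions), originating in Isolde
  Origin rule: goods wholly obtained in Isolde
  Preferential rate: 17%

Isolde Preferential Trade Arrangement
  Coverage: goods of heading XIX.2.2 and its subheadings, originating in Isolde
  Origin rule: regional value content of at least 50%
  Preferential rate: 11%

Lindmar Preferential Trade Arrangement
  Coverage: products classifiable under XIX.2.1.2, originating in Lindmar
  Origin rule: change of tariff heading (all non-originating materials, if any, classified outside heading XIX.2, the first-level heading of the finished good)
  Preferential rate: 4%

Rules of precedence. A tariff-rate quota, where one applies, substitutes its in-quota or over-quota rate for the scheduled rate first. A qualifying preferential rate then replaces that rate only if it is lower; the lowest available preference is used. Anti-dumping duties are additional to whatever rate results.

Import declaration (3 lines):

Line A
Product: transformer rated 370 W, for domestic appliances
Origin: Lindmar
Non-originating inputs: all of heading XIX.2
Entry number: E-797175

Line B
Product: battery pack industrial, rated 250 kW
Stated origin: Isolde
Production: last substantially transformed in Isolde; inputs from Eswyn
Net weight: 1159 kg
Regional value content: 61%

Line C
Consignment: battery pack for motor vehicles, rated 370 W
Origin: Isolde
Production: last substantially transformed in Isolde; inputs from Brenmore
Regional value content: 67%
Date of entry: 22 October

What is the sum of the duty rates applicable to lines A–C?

Line A: transformer → XIX.1; rated 370 W → XIX.1.2; for domestic appliances → XIX.1.2.1. Scheduled 26%. quota on XIX.1 open → in-quota 16%; Lindmar agreement on XIX.2.1.2: XIX.1.2.1 not covered. → 16%.
Line B: battery pack → XIX.2; rated 250 kW → XIX.2.2; industrial → XIX.2.2.1. Scheduled 35%. quota on XIX.2.2.1 exhausted → over-quota 48%; Isolde agreement on XIX.3.1.3: XIX.2.2.1 not covered; Isolde agreement on XIX.2.2: RVC ≥ 50% → 11% available; preferential 11%. → 11%.
Line C: battery pack → XIX.2; rated 370 W → XIX.2.1; for motor vehicles → XIX.2.1.2. Scheduled 38%. Isolde agreement on XIX.3.1.3: XIX.2.1.2 not covered; Isolde agreement on XIX.2.2: XIX.2.1.2 not covered. → 38%.
Sum: 16% + 11% + 38% = 65%.

65%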